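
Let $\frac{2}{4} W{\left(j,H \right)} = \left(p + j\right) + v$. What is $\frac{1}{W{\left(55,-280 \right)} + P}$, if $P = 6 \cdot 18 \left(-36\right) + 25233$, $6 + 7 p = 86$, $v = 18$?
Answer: $\frac{7}{150597} \approx 4.6482 \cdot 10^{-5}$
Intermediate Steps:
$p = \frac{80}{7}$ ($p = - \frac{6}{7} + \frac{1}{7} \cdot 86 = - \frac{6}{7} + \frac{86}{7} = \frac{80}{7} \approx 11.429$)
$W{\left(j,H \right)} = \frac{412}{7} + 2 j$ ($W{\left(j,H \right)} = 2 \left(\left(\frac{80}{7} + j\right) + 18\right) = 2 \left(\frac{206}{7} + j\right) = \frac{412}{7} + 2 j$)
$P = 21345$ ($P = 108 \left(-36\right) + 25233 = -3888 + 25233 = 21345$)
$\frac{1}{W{\left(55,-280 \right)} + P} = \frac{1}{\left(\frac{412}{7} + 2 \cdot 55\right) + 21345} = \frac{1}{\left(\frac{412}{7} + 110\right) + 21345} = \frac{1}{\frac{1182}{7} + 21345} = \frac{1}{\frac{150597}{7}} = \frac{7}{150597}$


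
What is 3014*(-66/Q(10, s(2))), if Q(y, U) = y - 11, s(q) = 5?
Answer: 198924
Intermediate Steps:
Q(y, U) = -11 + y
3014*(-66/Q(10, s(2))) = 3014*(-66/(-11 + 10)) = 3014*(-66/(-1)) = 3014*(-66*(-1)) = 3014*66 = 198924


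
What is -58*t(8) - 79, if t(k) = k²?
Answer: -3791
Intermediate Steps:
-58*t(8) - 79 = -58*8² - 79 = -58*64 - 79 = -3712 - 79 = -3791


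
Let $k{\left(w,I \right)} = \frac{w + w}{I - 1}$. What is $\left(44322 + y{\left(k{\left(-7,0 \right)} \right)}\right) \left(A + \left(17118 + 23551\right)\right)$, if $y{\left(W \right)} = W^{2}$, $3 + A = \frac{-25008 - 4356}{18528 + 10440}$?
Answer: $\frac{2185060900743}{1207} \approx 1.8103 \cdot 10^{9}$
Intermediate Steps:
$k{\left(w,I \right)} = \frac{2 w}{-1 + I}$
$A = - \frac{9689}{2414}$ ($A = -3 + \frac{-25008 - 4356}{18528 + 10440} = -3 - \frac{29364}{28968} = -3 - \frac{2447}{2414} = - \frac{9689}{2414} \approx -4.0137$)
$\left(44322 + y{\left(k{\left(-7,0 \right)} \right)}\right) \left(A + \left(17118 + 23551\right)\right) = \left(44322 + \left(2 \left(-7\right) \frac{1}{-1 + 0}\right)^{2}\right) \left(- \frac{9689}{2414} + \left(17118 + 23551\right)\right) = \left(44322 + \left(2 \left(-7\right) \frac{1}{-1}\right)^{2}\right) \left(- \frac{9689}{2414} + 40669\right) = \left(44322 + \left(2 \left(-7\right) \left(-1\right)\right)^{2}\right) \frac{98165277}{2414} = \left(44322 + 14^{2}\right) \frac{98165277}{2414} = \left(44322 + 196\right) \frac{98165277}{2414} = 44518 \cdot \frac{98165277}{2414} = \frac{2185060900743}{1207}$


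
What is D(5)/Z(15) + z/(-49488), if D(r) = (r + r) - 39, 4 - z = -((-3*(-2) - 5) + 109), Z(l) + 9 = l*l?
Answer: -7603/55674 ≈ -0.13656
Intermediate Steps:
Z(l) = -9 + l**2 (Z(l) = -9 + l*l = -9 + l**2)
z = 114 (z = 4 - (-1)*((-3*(-2) - 5) + 109) = 4 - (-1)*((6 - 5) + 109) = 4 - (-1)*(1 + 109) = 4 - (-1)*110 = 4 - 1*(-110) = 4 + 110 = 114)
D(r) = -39 + 2*r (D(r) = 2*r - 39 = -39 + 2*r)
D(5)/Z(15) + z/(-49488) = (-39 + 2*5)/(-9 + 15**2) + 114/(-49488) = (-39 + 10)/(-9 + 225) + 114*(-1/49488) = -29/216 - 19/8248 = -7603/55674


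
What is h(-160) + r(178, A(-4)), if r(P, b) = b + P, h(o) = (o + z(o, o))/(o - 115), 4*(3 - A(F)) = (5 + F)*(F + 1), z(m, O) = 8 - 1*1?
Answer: 200537/1100 ≈ 182.31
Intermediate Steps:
z(m, O) = 7 (z(m, O) = 8 - 1 = 7)
A(F) = 3 - (1 + F)*(5 + F)/4 (A(F) = 3 - (5 + F)*(F + 1)/4 = 3 - (5 + F)*(1 + F)/4 = 3 - (1 + F)*(5 + F)/4)
h(o) = (7 + o)/(-115 + o) (h(o) = (o + 7)/(o - 115) = (7 + o)/(-115 + o))
r(P, b) = P + b
h(-160) + r(178, A(-4)) = (7 - 160)/(-115 - 160) + (178 + (7/4 - 3/2*(-4) - ¼*(-4)²)) = -153/(-275) + (178 + (7/4 + 6 - ¼*16)) = -1/275*(-153) + (178 + (7/4 + 6 - 4)) = 153/275 + (178 + 15/4) = 153/275 + 727/4 = 200537/1100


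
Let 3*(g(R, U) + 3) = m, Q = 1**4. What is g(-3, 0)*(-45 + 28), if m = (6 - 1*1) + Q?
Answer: 17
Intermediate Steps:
Q = 1
m = 6 (m = (6 - 1*1) + 1 = (6 - 1) + 1 = 5 + 1 = 6)
g(R, U) = -1 (g(R, U) = -3 + (1/3)*6 = -3 + 2 = -1)
g(-3, 0)*(-45 + 28) = -(-45 + 28) = -1*(-17) = 17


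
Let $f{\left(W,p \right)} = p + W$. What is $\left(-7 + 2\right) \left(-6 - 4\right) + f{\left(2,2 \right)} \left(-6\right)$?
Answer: $26$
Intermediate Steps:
$f{\left(W,p \right)} = W + p$
$\left(-7 + 2\right) \left(-6 - 4\right) + f{\left(2,2 \right)} \left(-6\right) = \left(-7 + 2\right) \left(-6 - 4\right) + \left(2 + 2\right) \left(-6\right) = \left(-5\right) \left(-10\right) + 4 \left(-6\right) = 50 - 24 = 26$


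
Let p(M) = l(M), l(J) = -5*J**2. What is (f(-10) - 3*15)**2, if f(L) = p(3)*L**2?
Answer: 20657025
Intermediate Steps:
p(M) = -5*M**2
f(L) = -45*L**2 (f(L) = (-5*3**2)*L**2 = (-5*9)*L**2 = -45*L**2)
(f(-10) - 3*15)**2 = (-45*(-10)**2 - 3*15)**2 = (-45*100 - 45)**2 = (-4500 - 45)**2 = (-4545)**2 = 20657025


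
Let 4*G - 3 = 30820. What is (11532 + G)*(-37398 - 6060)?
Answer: -1672068279/2 ≈ -8.3603e+8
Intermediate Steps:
G = 30823/4 (G = 3/4 + (1/4)*30820 = 3/4 + 7705 = 30823/4 ≈ 7705.8)
(11532 + G)*(-37398 - 6060) = (11532 + 30823/4)*(-37398 - 6060) = (76951/4)*(-43458) = -1672068279/2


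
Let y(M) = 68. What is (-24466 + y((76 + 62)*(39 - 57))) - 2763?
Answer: -27161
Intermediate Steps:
(-24466 + y((76 + 62)*(39 - 57))) - 2763 = (-24466 + 68) - 2763 = -24398 - 2763 = -27161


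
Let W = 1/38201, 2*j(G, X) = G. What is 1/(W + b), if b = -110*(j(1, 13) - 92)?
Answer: 38201/384493066 ≈ 9.9354e-5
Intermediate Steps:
j(G, X) = G/2
W = 1/38201 ≈ 2.6177e-5
b = 10065 (b = -110*((½)*1 - 92) = -110*(½ - 92) = -110*(-183/2) = 10065)
1/(W + b) = 1/(1/38201 + 10065) = 1/(384493066/38201) = 38201/384493066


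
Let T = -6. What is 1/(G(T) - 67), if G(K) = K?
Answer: -1/73 ≈ -0.013699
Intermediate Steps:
1/(G(T) - 67) = 1/(-6 - 67) = 1/(-73) = -1/73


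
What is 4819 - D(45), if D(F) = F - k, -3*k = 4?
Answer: 14318/3 ≈ 4772.7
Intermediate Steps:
k = -4/3 (k = -1/3*4 = -4/3 ≈ -1.3333)
D(F) = 4/3 + F (D(F) = F - 1*(-4/3) = F + 4/3 = 4/3 + F)
4819 - D(45) = 4819 - (4/3 + 45) = 4819 - 1*139/3 = 4819 - 139/3 = 14318/3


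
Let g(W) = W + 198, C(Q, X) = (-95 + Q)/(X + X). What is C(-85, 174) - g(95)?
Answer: -8512/29 ≈ -293.52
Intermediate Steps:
C(Q, X) = (-95 + Q)/(2*X) (C(Q, X) = (-95 + Q)/((2*X)) = (-95 + Q)*(1/(2*X)) = (-95 + Q)/(2*X))
g(W) = 198 + W
C(-85, 174) - g(95) = (½)*(-95 - 85)/174 - (198 + 95) = (½)*(1/174)*(-180) - 1*293 = -15/29 - 293 = -8512/29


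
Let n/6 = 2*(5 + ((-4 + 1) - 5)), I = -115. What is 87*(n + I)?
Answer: -13137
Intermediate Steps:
n = -36 (n = 6*(2*(5 + ((-4 + 1) - 5))) = 6*(2*(5 + (-3 - 5))) = 6*(2*(5 - 8)) = 6*(2*(-3)) = 6*(-6) = -36)
87*(n + I) = 87*(-36 - 115) = 87*(-151) = -13137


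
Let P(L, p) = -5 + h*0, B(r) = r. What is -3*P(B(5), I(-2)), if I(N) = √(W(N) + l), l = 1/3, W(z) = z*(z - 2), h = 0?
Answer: 15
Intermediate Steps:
W(z) = z*(-2 + z)
l = ⅓ ≈ 0.33333
I(N) = √(⅓ + N*(-2 + N)) (I(N) = √(N*(-2 + N) + ⅓) = √(⅓ + N*(-2 + N)))
P(L, p) = -5 (P(L, p) = -5 + 0*0 = -5 + 0 = -5)
-3*P(B(5), I(-2)) = -3*(-5) = 15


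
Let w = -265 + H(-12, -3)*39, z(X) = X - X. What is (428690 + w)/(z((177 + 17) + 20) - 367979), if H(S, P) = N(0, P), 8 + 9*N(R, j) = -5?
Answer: -1285106/1103937 ≈ -1.1641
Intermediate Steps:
N(R, j) = -13/9 (N(R, j) = -8/9 + (⅑)*(-5) = -8/9 - 5/9 = -13/9)
H(S, P) = -13/9
z(X) = 0
w = -964/3 (w = -265 - 13/9*39 = -265 - 169/3 = -964/3 ≈ -321.33)
(428690 + w)/(z((177 + 17) + 20) - 367979) = (428690 - 964/3)/(0 - 367979) = (1285106/3)/(-367979) = (1285106/3)*(-1/367979) = -1285106/1103937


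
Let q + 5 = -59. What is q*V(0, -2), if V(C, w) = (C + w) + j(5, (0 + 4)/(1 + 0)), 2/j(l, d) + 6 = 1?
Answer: 768/5 ≈ 153.60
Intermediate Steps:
q = -64 (q = -5 - 59 = -64)
j(l, d) = -⅖ (j(l, d) = 2/(-6 + 1) = 2/(-5) = 2*(-⅕) = -⅖)
V(C, w) = -⅖ + C + w (V(C, w) = (C + w) - ⅖ = -⅖ + C + w)
q*V(0, -2) = -64*(-⅖ + 0 - 2) = -64*(-12/5) = 768/5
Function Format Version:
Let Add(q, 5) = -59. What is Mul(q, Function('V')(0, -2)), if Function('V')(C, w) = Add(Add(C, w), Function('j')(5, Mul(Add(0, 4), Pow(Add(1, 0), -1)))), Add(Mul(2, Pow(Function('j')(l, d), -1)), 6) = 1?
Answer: Rational(768, 5) ≈ 153.60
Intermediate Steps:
q = -64 (q = Add(-5, -59) = -64)
Function('j')(l, d) = Rational(-2, 5) (Function('j')(l, d) = Mul(2, Pow(Add(-6, 1), -1)) = Mul(2, Pow(-5, -1)) = Mul(2, Rational(-1, 5)) = Rational(-2, 5))
Function('V')(C, w) = Add(Rational(-2, 5), C, w) (Function('V')(C, w) = Add(Add(C, w), Rational(-2, 5)) = Add(Rational(-2, 5), C, w))
Mul(q, Function('V')(0, -2)) = Mul(-64, Add(Rational(-2, 5), 0, -2)) = Mul(-64, Rational(-12, 5)) = Rational(768, 5)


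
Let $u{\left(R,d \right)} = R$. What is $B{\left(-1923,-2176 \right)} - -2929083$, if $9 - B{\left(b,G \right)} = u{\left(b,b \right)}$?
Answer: $2931015$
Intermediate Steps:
$B{\left(b,G \right)} = 9 - b$
$B{\left(-1923,-2176 \right)} - -2929083 = \left(9 - -1923\right) - -2929083 = \left(9 + 1923\right) + 2929083 = 1932 + 2929083 = 2931015$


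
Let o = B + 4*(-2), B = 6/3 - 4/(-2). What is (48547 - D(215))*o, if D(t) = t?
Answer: -193328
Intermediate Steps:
B = 4 (B = 6*(⅓) - 4*(-½) = 2 + 2 = 4)
o = -4 (o = 4 + 4*(-2) = 4 - 8 = -4)
(48547 - D(215))*o = (48547 - 1*215)*(-4) = (48547 - 215)*(-4) = 48332*(-4) = -193328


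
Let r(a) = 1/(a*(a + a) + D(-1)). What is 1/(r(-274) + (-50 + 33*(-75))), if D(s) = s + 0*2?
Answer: -150151/379131274 ≈ -0.00039604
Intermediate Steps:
D(s) = s (D(s) = s + 0 = s)
r(a) = 1/(-1 + 2*a²) (r(a) = 1/(a*(a + a) - 1) = 1/(a*(2*a) - 1) = 1/(2*a² - 1) = 1/(-1 + 2*a²))
1/(r(-274) + (-50 + 33*(-75))) = 1/(1/(-1 + 2*(-274)²) + (-50 + 33*(-75))) = 1/(1/(-1 + 2*75076) + (-50 - 2475)) = 1/(1/(-1 + 150152) - 2525) = 1/(1/150151 - 2525) = 1/(-379131274/150151) = -150151/379131274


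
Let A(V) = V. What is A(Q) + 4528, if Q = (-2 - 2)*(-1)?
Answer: 4532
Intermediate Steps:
Q = 4 (Q = -4*(-1) = 4)
A(Q) + 4528 = 4 + 4528 = 4532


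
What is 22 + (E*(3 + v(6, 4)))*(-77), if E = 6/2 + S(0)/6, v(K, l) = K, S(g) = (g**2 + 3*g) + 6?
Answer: -2750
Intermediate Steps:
S(g) = 6 + g**2 + 3*g
E = 4 (E = 6/2 + (6 + 0**2 + 3*0)/6 = 6*(1/2) + (6 + 0 + 0)*(1/6) = 3 + 6*(1/6) = 3 + 1 = 4)
22 + (E*(3 + v(6, 4)))*(-77) = 22 + (4*(3 + 6))*(-77) = 22 + (4*9)*(-77) = 22 + 36*(-77) = 22 - 2772 = -2750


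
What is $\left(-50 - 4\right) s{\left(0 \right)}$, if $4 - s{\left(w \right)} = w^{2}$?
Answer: $-216$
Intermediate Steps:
$s{\left(w \right)} = 4 - w^{2}$
$\left(-50 - 4\right) s{\left(0 \right)} = \left(-50 - 4\right) \left(4 - 0^{2}\right) = - 54 \left(4 - 0\right) = - 54 \left(4 + 0\right) = \left(-54\right) 4 = -216$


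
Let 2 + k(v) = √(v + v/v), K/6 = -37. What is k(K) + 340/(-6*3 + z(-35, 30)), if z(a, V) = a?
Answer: -446/53 + I*√221 ≈ -8.4151 + 14.866*I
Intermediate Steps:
K = -222 (K = 6*(-37) = -222)
k(v) = -2 + √(1 + v) (k(v) = -2 + √(v + v/v) = -2 + √(v + 1) = -2 + √(1 + v))
k(K) + 340/(-6*3 + z(-35, 30)) = (-2 + √(1 - 222)) + 340/(-6*3 - 35) = (-2 + √(-221)) + 340/(-18 - 35) = (-2 + I*√221) + 340/(-53) = (-2 + I*√221) + 340*(-1/53) = (-2 + I*√221) - 340/53 = -446/53 + I*√221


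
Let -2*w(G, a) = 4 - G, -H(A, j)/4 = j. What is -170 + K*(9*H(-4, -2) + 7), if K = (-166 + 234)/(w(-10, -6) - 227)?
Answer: -22576/117 ≈ -192.96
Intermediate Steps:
H(A, j) = -4*j
w(G, a) = -2 + G/2 (w(G, a) = -(4 - G)/2 = -2 + G/2)
K = -34/117 (K = (-166 + 234)/((-2 + (½)*(-10)) - 227) = 68/((-2 - 5) - 227) = 68/(-7 - 227) = 68/(-234) = 68*(-1/234) = -34/117 ≈ -0.29060)
-170 + K*(9*H(-4, -2) + 7) = -170 - 34*(9*(-4*(-2)) + 7)/117 = -170 - 34*(9*8 + 7)/117 = -170 - 34*(72 + 7)/117 = -170 - 34/117*79 = -170 - 2686/117 = -22576/117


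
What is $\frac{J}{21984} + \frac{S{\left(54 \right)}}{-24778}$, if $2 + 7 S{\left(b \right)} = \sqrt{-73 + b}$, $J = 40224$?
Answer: $\frac{36337166}{19859567} - \frac{i \sqrt{19}}{173446} \approx 1.8297 - 2.5131 \cdot 10^{-5} i$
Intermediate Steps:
$S{\left(b \right)} = - \frac{2}{7} + \frac{\sqrt{-73 + b}}{7}$
$\frac{J}{21984} + \frac{S{\left(54 \right)}}{-24778} = \frac{40224}{21984} + \frac{- \frac{2}{7} + \frac{\sqrt{-73 + 54}}{7}}{-24778} = 40224 \cdot \frac{1}{21984} + \left(- \frac{2}{7} + \frac{\sqrt{-19}}{7}\right) \left(- \frac{1}{24778}\right) = \frac{419}{229} + \left(- \frac{2}{7} + \frac{i \sqrt{19}}{7}\right) \left(- \frac{1}{24778}\right) = \frac{419}{229} + \left(\frac{1}{86723} - \frac{i \sqrt{19}}{173446}\right) = \frac{36337166}{19859567} - \frac{i \sqrt{19}}{173446}$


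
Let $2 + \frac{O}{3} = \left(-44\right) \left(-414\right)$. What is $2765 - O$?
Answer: $-51877$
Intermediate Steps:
$O = 54642$ ($O = -6 + 3 \left(\left(-44\right) \left(-414\right)\right) = -6 + 3 \cdot 18216 = -6 + 54648 = 54642$)
$2765 - O = 2765 - 54642 = -51877$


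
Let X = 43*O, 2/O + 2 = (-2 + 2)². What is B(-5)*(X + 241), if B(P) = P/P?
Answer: 198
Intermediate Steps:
B(P) = 1
O = -1 (O = 2/(-2 + (-2 + 2)²) = 2/(-2 + 0²) = 2/(-2 + 0) = 2/(-2) = 2*(-½) = -1)
X = -43 (X = 43*(-1) = -43)
B(-5)*(X + 241) = 1*(-43 + 241) = 1*198 = 198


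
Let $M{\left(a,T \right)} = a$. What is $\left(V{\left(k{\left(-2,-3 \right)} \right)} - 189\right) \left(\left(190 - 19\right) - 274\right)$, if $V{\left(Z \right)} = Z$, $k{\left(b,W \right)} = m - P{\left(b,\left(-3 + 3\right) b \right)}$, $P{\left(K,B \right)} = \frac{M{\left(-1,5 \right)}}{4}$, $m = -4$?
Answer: $\frac{79413}{4} \approx 19853.0$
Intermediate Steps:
$P{\left(K,B \right)} = - \frac{1}{4}$
$k{\left(b,W \right)} = - \frac{15}{4}$ ($k{\left(b,W \right)} = -4 - - \frac{1}{4} = -4 + \frac{1}{4} = - \frac{15}{4}$)
$\left(V{\left(k{\left(-2,-3 \right)} \right)} - 189\right) \left(\left(190 - 19\right) - 274\right) = \left(- \frac{15}{4} - 189\right) \left(\left(190 - 19\right) - 274\right) = - \frac{771 \left(171 - 274\right)}{4} = \left(- \frac{771}{4}\right) \left(-103\right) = \frac{79413}{4}$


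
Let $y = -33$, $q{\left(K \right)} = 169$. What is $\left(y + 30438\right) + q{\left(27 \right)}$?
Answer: $30574$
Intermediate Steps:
$\left(y + 30438\right) + q{\left(27 \right)} = \left(-33 + 30438\right) + 169 = 30405 + 169 = 30574$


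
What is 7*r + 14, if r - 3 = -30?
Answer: -175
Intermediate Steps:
r = -27 (r = 3 - 30 = -27)
7*r + 14 = 7*(-27) + 14 = -189 + 14 = -175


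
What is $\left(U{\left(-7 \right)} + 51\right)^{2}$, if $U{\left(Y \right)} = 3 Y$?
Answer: $900$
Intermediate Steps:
$\left(U{\left(-7 \right)} + 51\right)^{2} = \left(3 \left(-7\right) + 51\right)^{2} = \left(-21 + 51\right)^{2} = 30^{2} = 900$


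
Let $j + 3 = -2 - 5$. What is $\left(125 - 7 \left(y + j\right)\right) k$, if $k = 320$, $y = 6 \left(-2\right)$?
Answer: $89280$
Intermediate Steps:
$y = -12$
$j = -10$ ($j = -3 - 7 = -10$)
$\left(125 - 7 \left(y + j\right)\right) k = \left(125 - 7 \left(-12 - 10\right)\right) 320 = \left(125 - -154\right) 320 = \left(125 + 154\right) 320 = 279 \cdot 320 = 89280$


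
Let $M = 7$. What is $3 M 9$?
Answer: $189$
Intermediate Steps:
$3 M 9 = 3 \cdot 7 \cdot 9 = 21 \cdot 9 = 189$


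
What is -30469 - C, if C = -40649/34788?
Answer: -1059914923/34788 ≈ -30468.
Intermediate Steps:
C = -40649/34788 (C = -40649*1/34788 = -40649/34788 ≈ -1.1685)
-30469 - C = -30469 - 1*(-40649/34788) = -30469 + 40649/34788 = -1059914923/34788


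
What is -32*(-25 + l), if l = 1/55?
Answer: 43968/55 ≈ 799.42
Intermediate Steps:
l = 1/55 ≈ 0.018182
-32*(-25 + l) = -32*(-25 + 1/55) = -32*(-1374/55) = 43968/55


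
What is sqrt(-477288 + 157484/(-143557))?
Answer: 10*I*sqrt(98362659310313)/143557 ≈ 690.86*I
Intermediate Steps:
sqrt(-477288 + 157484/(-143557)) = sqrt(-477288 + 157484*(-1/143557)) = sqrt(-477288 - 157484/143557) = sqrt(-68518190900/143557) = 10*I*sqrt(98362659310313)/143557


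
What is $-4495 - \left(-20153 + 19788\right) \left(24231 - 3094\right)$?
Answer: $7710510$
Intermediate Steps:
$-4495 - \left(-20153 + 19788\right) \left(24231 - 3094\right) = -4495 - \left(-365\right) 21137 = -4495 - -7715005 = -4495 + 7715005 = 7710510$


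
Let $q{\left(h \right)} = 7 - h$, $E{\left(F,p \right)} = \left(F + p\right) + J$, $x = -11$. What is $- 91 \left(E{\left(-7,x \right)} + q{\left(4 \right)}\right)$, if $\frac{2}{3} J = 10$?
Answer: $0$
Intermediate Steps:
$J = 15$ ($J = \frac{3}{2} \cdot 10 = 15$)
$E{\left(F,p \right)} = 15 + F + p$ ($E{\left(F,p \right)} = \left(F + p\right) + 15 = 15 + F + p$)
$- 91 \left(E{\left(-7,x \right)} + q{\left(4 \right)}\right) = - 91 \left(\left(15 - 7 - 11\right) + \left(7 - 4\right)\right) = - 91 \left(-3 + \left(7 - 4\right)\right) = - 91 \left(-3 + 3\right) = \left(-91\right) 0 = 0$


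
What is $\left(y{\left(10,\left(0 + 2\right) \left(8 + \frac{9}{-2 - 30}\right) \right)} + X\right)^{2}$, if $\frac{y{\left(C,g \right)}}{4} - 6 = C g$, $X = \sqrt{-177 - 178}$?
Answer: $\frac{1644669}{4} + 1283 i \sqrt{355} \approx 4.1117 \cdot 10^{5} + 24174.0 i$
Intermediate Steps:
$X = i \sqrt{355}$ ($X = \sqrt{-355} = i \sqrt{355} \approx 18.841 i$)
$y{\left(C,g \right)} = 24 + 4 C g$
$\left(y{\left(10,\left(0 + 2\right) \left(8 + \frac{9}{-2 - 30}\right) \right)} + X\right)^{2} = \left(\left(24 + 4 \cdot 10 \left(0 + 2\right) \left(8 + \frac{9}{-2 - 30}\right)\right) + i \sqrt{355}\right)^{2} = \left(\left(24 + 4 \cdot 10 \cdot 2 \left(8 + \frac{9}{-2 - 30}\right)\right) + i \sqrt{355}\right)^{2} = \left(\left(24 + 4 \cdot 10 \cdot 2 \left(8 + \frac{9}{-32}\right)\right) + i \sqrt{355}\right)^{2} = \left(\left(24 + 4 \cdot 10 \cdot 2 \left(8 + 9 \left(- \frac{1}{32}\right)\right)\right) + i \sqrt{355}\right)^{2} = \left(\left(24 + 4 \cdot 10 \cdot 2 \left(8 - \frac{9}{32}\right)\right) + i \sqrt{355}\right)^{2} = \left(\left(24 + 4 \cdot 10 \cdot 2 \cdot \frac{247}{32}\right) + i \sqrt{355}\right)^{2} = \left(\left(24 + 4 \cdot 10 \cdot \frac{247}{16}\right) + i \sqrt{355}\right)^{2} = \left(\left(24 + \frac{1235}{2}\right) + i \sqrt{355}\right)^{2} = \left(\frac{1283}{2} + i \sqrt{355}\right)^{2}$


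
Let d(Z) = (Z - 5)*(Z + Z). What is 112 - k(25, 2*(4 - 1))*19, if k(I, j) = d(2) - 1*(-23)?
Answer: -97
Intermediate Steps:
d(Z) = 2*Z*(-5 + Z) (d(Z) = (-5 + Z)*(2*Z) = 2*Z*(-5 + Z))
k(I, j) = 11 (k(I, j) = 2*2*(-5 + 2) - 1*(-23) = 2*2*(-3) + 23 = -12 + 23 = 11)
112 - k(25, 2*(4 - 1))*19 = 112 - 11*19 = 112 - 1*209 = 112 - 209 = -97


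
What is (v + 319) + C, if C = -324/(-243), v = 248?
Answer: 1705/3 ≈ 568.33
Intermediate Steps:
C = 4/3 (C = -324*(-1/243) = 4/3 ≈ 1.3333)
(v + 319) + C = (248 + 319) + 4/3 = 567 + 4/3 = 1705/3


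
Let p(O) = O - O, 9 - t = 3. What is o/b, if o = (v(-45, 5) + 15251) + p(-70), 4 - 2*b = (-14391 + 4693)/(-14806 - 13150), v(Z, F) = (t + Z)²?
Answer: 468878032/51063 ≈ 9182.3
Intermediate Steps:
t = 6 (t = 9 - 1*3 = 9 - 3 = 6)
p(O) = 0
v(Z, F) = (6 + Z)²
b = 51063/27956 (b = 2 - (-14391 + 4693)/(2*(-14806 - 13150)) = 2 - (-4849)/(-27956) = 2 - (-4849)*(-1)/27956 = 2 - ½*4849/13978 = 2 - 4849/27956 = 51063/27956 ≈ 1.8265)
o = 16772 (o = ((6 - 45)² + 15251) + 0 = ((-39)² + 15251) + 0 = (1521 + 15251) + 0 = 16772 + 0 = 16772)
o/b = 16772/(51063/27956) = 16772*(27956/51063) = 468878032/51063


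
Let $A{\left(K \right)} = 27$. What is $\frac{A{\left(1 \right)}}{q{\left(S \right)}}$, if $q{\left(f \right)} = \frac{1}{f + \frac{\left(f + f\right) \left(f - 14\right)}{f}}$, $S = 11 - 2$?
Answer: $-27$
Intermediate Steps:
$S = 9$ ($S = 11 - 2 = 9$)
$q{\left(f \right)} = \frac{1}{-28 + 3 f}$ ($q{\left(f \right)} = \frac{1}{f + \frac{2 f \left(-14 + f\right)}{f}} = \frac{1}{f + \left(-28 + 2 f\right)} = \frac{1}{-28 + 3 f}$)
$\frac{A{\left(1 \right)}}{q{\left(S \right)}} = \frac{27}{\frac{1}{-28 + 3 \cdot 9}} = \frac{27}{\frac{1}{-28 + 27}} = \frac{27}{\frac{1}{-1}} = \frac{27}{-1} = 27 \left(-1\right) = -27$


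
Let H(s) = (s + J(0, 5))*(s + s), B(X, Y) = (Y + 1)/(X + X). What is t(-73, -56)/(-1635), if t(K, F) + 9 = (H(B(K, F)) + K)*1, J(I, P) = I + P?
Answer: 276927/5808610 ≈ 0.047675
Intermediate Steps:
B(X, Y) = (1 + Y)/(2*X) (B(X, Y) = (1 + Y)/((2*X)) = (1 + Y)*(1/(2*X)) = (1 + Y)/(2*X))
H(s) = 2*s*(5 + s) (H(s) = (s + (0 + 5))*(s + s) = (s + 5)*(2*s) = (5 + s)*(2*s) = 2*s*(5 + s))
t(K, F) = -9 + K + (1 + F)*(5 + (1 + F)/(2*K))/K (t(K, F) = -9 + (2*((1 + F)/(2*K))*(5 + (1 + F)/(2*K)) + K)*1 = -9 + ((1 + F)*(5 + (1 + F)/(2*K))/K + K)*1 = -9 + (K + (1 + F)*(5 + (1 + F)/(2*K))/K)*1 = -9 + (K + (1 + F)*(5 + (1 + F)/(2*K))/K) = -9 + K + (1 + F)*(5 + (1 + F)/(2*K))/K)
t(-73, -56)/(-1635) = ((½)*((1 - 56)*(1 - 56 + 10*(-73)) + 2*(-73)²*(-9 - 73))/(-73)²)/(-1635) = ((½)*(1/5329)*(-55*(1 - 56 - 730) + 2*5329*(-82)))*(-1/1635) = ((½)*(1/5329)*(-55*(-785) - 873956))*(-1/1635) = ((½)*(1/5329)*(43175 - 873956))*(-1/1635) = ((½)*(1/5329)*(-830781))*(-1/1635) = -830781/10658*(-1/1635) = 276927/5808610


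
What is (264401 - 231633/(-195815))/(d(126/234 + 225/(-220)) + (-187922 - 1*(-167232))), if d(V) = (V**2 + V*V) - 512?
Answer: -8469798048785216/679164913421825 ≈ -12.471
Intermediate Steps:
d(V) = -512 + 2*V**2 (d(V) = (V**2 + V**2) - 512 = 2*V**2 - 512 = -512 + 2*V**2)
(264401 - 231633/(-195815))/(d(126/234 + 225/(-220)) + (-187922 - 1*(-167232))) = (264401 - 231633/(-195815))/((-512 + 2*(126/234 + 225/(-220))**2) + (-187922 - 1*(-167232))) = (264401 - 231633*(-1/195815))/((-512 + 2*(126*(1/234) + 225*(-1/220))**2) + (-187922 + 167232)) = (264401 + 231633/195815)/((-512 + 2*(7/13 - 45/44)**2) - 20690) = 51773913448/(195815*((-512 + 2*(-277/572)**2) - 20690)) = 51773913448/(195815*((-512 + 2*(76729/327184)) - 20690)) = 51773913448/(195815*((-512 + 76729/163592) - 20690)) = 51773913448/(195815*(-83682375/163592 - 20690)) = 51773913448/(195815*(-3468400855/163592)) = (51773913448/195815)*(-163592/3468400855) = -8469798048785216/679164913421825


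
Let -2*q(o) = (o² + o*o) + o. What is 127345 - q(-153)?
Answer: 301355/2 ≈ 1.5068e+5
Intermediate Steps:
q(o) = -o² - o/2 (q(o) = -((o² + o*o) + o)/2 = -((o² + o²) + o)/2 = -(2*o² + o)/2 = -(o + 2*o²)/2 = -o² - o/2)
127345 - q(-153) = 127345 - (-1)*(-153)*(½ - 153) = 127345 - (-1)*(-153)*(-305)/2 = 127345 - 1*(-46665/2) = 127345 + 46665/2 = 301355/2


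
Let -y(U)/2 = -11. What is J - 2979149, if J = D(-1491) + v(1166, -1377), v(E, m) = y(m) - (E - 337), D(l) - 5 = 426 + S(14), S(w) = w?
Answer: -2979511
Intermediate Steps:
y(U) = 22 (y(U) = -2*(-11) = 22)
D(l) = 445 (D(l) = 5 + (426 + 14) = 5 + 440 = 445)
v(E, m) = 359 - E (v(E, m) = 22 - (E - 337) = 22 - (-337 + E) = 22 + (337 - E) = 359 - E)
J = -362 (J = 445 + (359 - 1*1166) = 445 + (359 - 1166) = 445 - 807 = -362)
J - 2979149 = -362 - 2979149 = -2979511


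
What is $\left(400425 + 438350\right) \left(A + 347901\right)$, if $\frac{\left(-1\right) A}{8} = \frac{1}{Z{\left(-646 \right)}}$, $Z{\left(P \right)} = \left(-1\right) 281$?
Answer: $\frac{81998802528475}{281} \approx 2.9181 \cdot 10^{11}$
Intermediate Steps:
$Z{\left(P \right)} = -281$
$A = \frac{8}{281}$ ($A = - \frac{8}{-281} = \left(-8\right) \left(- \frac{1}{281}\right) = \frac{8}{281} \approx 0.02847$)
$\left(400425 + 438350\right) \left(A + 347901\right) = \left(400425 + 438350\right) \left(\frac{8}{281} + 347901\right) = 838775 \cdot \frac{97760189}{281} = \frac{81998802528475}{281}$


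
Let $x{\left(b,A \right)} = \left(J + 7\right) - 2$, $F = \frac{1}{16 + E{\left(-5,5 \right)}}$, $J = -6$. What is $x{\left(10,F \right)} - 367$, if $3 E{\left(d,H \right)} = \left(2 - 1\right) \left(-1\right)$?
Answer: $-368$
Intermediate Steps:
$E{\left(d,H \right)} = - \frac{1}{3}$ ($E{\left(d,H \right)} = \frac{\left(2 - 1\right) \left(-1\right)}{3} = \frac{1 \left(-1\right)}{3} = \frac{1}{3} \left(-1\right) = - \frac{1}{3}$)
$F = \frac{3}{47}$ ($F = \frac{1}{16 - \frac{1}{3}} = \frac{1}{\frac{47}{3}} = \frac{3}{47} \approx 0.06383$)
$x{\left(b,A \right)} = -1$ ($x{\left(b,A \right)} = \left(-6 + 7\right) - 2 = 1 - 2 = -1$)
$x{\left(10,F \right)} - 367 = -1 - 367 = -368$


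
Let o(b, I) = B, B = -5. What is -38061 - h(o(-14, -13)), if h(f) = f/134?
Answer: -5100169/134 ≈ -38061.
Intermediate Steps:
o(b, I) = -5
h(f) = f/134 (h(f) = f*(1/134) = f/134)
-38061 - h(o(-14, -13)) = -38061 - (-5)/134 = -38061 - 1*(-5/134) = -38061 + 5/134 = -5100169/134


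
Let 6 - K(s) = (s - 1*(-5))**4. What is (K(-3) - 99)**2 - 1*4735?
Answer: 7146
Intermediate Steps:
K(s) = 6 - (5 + s)**4 (K(s) = 6 - (s - 1*(-5))**4 = 6 - (s + 5)**4 = 6 - (5 + s)**4)
(K(-3) - 99)**2 - 1*4735 = ((6 - (5 - 3)**4) - 99)**2 - 1*4735 = ((6 - 1*2**4) - 99)**2 - 4735 = ((6 - 1*16) - 99)**2 - 4735 = ((6 - 16) - 99)**2 - 4735 = (-10 - 99)**2 - 4735 = (-109)**2 - 4735 = 11881 - 4735 = 7146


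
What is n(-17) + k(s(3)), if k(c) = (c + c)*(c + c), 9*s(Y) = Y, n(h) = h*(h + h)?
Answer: 5206/9 ≈ 578.44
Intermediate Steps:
n(h) = 2*h² (n(h) = h*(2*h) = 2*h²)
s(Y) = Y/9
k(c) = 4*c² (k(c) = (2*c)*(2*c) = 4*c²)
n(-17) + k(s(3)) = 2*(-17)² + 4*((⅑)*3)² = 2*289 + 4*(⅓)² = 578 + 4*(⅑) = 578 + 4/9 = 5206/9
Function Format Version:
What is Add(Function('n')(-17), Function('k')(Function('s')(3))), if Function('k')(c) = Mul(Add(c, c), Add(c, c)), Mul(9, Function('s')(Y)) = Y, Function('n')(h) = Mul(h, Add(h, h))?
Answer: Rational(5206, 9) ≈ 578.44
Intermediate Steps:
Function('n')(h) = Mul(2, Pow(h, 2)) (Function('n')(h) = Mul(h, Mul(2, h)) = Mul(2, Pow(h, 2)))
Function('s')(Y) = Mul(Rational(1, 9), Y)
Function('k')(c) = Mul(4, Pow(c, 2)) (Function('k')(c) = Mul(Mul(2, c), Mul(2, c)) = Mul(4, Pow(c, 2)))
Add(Function('n')(-17), Function('k')(Function('s')(3))) = Add(Mul(2, Pow(-17, 2)), Mul(4, Pow(Mul(Rational(1, 9), 3), 2))) = Add(Mul(2, 289), Mul(4, Pow(Rational(1, 3), 2))) = Add(578, Mul(4, Rational(1, 9))) = Add(578, Rational(4, 9)) = Rational(5206, 9)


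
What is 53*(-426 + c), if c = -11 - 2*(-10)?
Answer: -22101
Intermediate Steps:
c = 9 (c = -11 + 20 = 9)
53*(-426 + c) = 53*(-426 + 9) = 53*(-417) = -22101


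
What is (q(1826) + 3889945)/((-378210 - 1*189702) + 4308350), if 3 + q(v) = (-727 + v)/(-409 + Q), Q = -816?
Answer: 680739693/654576650 ≈ 1.0400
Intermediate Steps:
q(v) = -2948/1225 - v/1225 (q(v) = -3 + (-727 + v)/(-409 - 816) = -3 + (-727 + v)/(-1225) = -3 + (-727 + v)*(-1/1225) = -3 + (727/1225 - v/1225) = -2948/1225 - v/1225)
(q(1826) + 3889945)/((-378210 - 1*189702) + 4308350) = ((-2948/1225 - 1/1225*1826) + 3889945)/((-378210 - 1*189702) + 4308350) = ((-2948/1225 - 1826/1225) + 3889945)/((-378210 - 189702) + 4308350) = (-682/175 + 3889945)/(-567912 + 4308350) = (680739693/175)/3740438 = (680739693/175)*(1/3740438) = 680739693/654576650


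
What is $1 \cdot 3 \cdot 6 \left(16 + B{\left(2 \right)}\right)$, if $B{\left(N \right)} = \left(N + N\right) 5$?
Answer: $648$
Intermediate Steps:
$B{\left(N \right)} = 10 N$ ($B{\left(N \right)} = 2 N 5 = 10 N$)
$1 \cdot 3 \cdot 6 \left(16 + B{\left(2 \right)}\right) = 1 \cdot 3 \cdot 6 \left(16 + 10 \cdot 2\right) = 3 \cdot 6 \left(16 + 20\right) = 18 \cdot 36 = 648$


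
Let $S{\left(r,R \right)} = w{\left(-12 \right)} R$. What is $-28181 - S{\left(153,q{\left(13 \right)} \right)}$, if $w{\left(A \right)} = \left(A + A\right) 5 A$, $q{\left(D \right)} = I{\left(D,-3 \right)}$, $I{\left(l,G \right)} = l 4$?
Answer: $-103061$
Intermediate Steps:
$I{\left(l,G \right)} = 4 l$
$q{\left(D \right)} = 4 D$
$w{\left(A \right)} = 10 A^{2}$ ($w{\left(A \right)} = 2 A 5 A = 10 A A = 10 A^{2}$)
$S{\left(r,R \right)} = 1440 R$ ($S{\left(r,R \right)} = 10 \left(-12\right)^{2} R = 10 \cdot 144 R = 1440 R$)
$-28181 - S{\left(153,q{\left(13 \right)} \right)} = -28181 - 1440 \cdot 4 \cdot 13 = -28181 - 1440 \cdot 52 = -28181 - 74880 = -103061$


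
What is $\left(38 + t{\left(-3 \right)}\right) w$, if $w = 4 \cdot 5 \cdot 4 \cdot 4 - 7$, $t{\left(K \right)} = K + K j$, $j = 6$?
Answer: $5321$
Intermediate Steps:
$t{\left(K \right)} = 7 K$ ($t{\left(K \right)} = K + K 6 = K + 6 K = 7 K$)
$w = 313$ ($w = 4 \cdot 20 \cdot 4 - 7 = 4 \cdot 80 - 7 = 320 - 7 = 313$)
$\left(38 + t{\left(-3 \right)}\right) w = \left(38 + 7 \left(-3\right)\right) 313 = \left(38 - 21\right) 313 = 17 \cdot 313 = 5321$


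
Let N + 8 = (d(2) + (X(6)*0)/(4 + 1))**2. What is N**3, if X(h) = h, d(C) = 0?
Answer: -512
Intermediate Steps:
N = -8 (N = -8 + (0 + (6*0)/(4 + 1))**2 = -8 + (0 + 0/5)**2 = -8 + (0 + 0*(1/5))**2 = -8 + (0 + 0)**2 = -8 + 0**2 = -8 + 0 = -8)
N**3 = (-8)**3 = -512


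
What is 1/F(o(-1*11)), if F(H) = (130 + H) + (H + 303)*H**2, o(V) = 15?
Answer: 1/71695 ≈ 1.3948e-5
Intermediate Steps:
F(H) = 130 + H + H**2*(303 + H) (F(H) = (130 + H) + (303 + H)*H**2 = (130 + H) + H**2*(303 + H) = 130 + H + H**2*(303 + H))
1/F(o(-1*11)) = 1/(130 + 15 + 15**3 + 303*15**2) = 1/(130 + 15 + 3375 + 303*225) = 1/(130 + 15 + 3375 + 68175) = 1/71695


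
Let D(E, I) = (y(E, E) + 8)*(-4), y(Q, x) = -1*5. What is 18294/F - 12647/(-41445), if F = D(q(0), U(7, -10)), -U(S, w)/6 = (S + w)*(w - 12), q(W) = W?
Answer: -126340511/82890 ≈ -1524.2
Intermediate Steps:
y(Q, x) = -5
U(S, w) = -6*(-12 + w)*(S + w) (U(S, w) = -6*(S + w)*(w - 12) = -6*(S + w)*(-12 + w) = -6*(-12 + w)*(S + w))
D(E, I) = -12 (D(E, I) = (-5 + 8)*(-4) = 3*(-4) = -12)
F = -12
18294/F - 12647/(-41445) = 18294/(-12) - 12647/(-41445) = 18294*(-1/12) - 12647*(-1/41445) = -3049/2 + 12647/41445 = -126340511/82890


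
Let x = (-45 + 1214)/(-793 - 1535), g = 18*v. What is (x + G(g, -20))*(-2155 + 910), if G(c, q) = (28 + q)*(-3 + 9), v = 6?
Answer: -45888625/776 ≈ -59135.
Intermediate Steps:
g = 108 (g = 18*6 = 108)
G(c, q) = 168 + 6*q (G(c, q) = (28 + q)*6 = 168 + 6*q)
x = -1169/2328 (x = 1169/(-2328) = 1169*(-1/2328) = -1169/2328 ≈ -0.50215)
(x + G(g, -20))*(-2155 + 910) = (-1169/2328 + (168 + 6*(-20)))*(-2155 + 910) = (-1169/2328 + (168 - 120))*(-1245) = (-1169/2328 + 48)*(-1245) = (110575/2328)*(-1245) = -45888625/776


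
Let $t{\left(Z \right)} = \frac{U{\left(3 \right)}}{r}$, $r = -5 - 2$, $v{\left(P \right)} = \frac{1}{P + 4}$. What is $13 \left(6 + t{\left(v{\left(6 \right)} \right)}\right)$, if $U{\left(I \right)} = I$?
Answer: $\frac{507}{7} \approx 72.429$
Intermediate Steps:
$v{\left(P \right)} = \frac{1}{4 + P}$
$r = -7$
$t{\left(Z \right)} = - \frac{3}{7}$ ($t{\left(Z \right)} = \frac{1}{-7} \cdot 3 = \left(- \frac{1}{7}\right) 3 = - \frac{3}{7}$)
$13 \left(6 + t{\left(v{\left(6 \right)} \right)}\right) = 13 \left(6 - \frac{3}{7}\right) = 13 \cdot \frac{39}{7} = \frac{507}{7}$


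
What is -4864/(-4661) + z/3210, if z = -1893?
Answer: 2263389/4987270 ≈ 0.45383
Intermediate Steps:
-4864/(-4661) + z/3210 = -4864/(-4661) - 1893/3210 = -4864*(-1/4661) - 1893*1/3210 = 4864/4661 - 631/1070 = 2263389/4987270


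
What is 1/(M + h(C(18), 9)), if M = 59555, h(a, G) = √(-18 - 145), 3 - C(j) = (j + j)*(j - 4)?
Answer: 59555/3546798188 - I*√163/3546798188 ≈ 1.6791e-5 - 3.5996e-9*I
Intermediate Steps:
C(j) = 3 - 2*j*(-4 + j) (C(j) = 3 - (j + j)*(j - 4) = 3 - 2*j*(-4 + j))
h(a, G) = I*√163 (h(a, G) = √(-163) = I*√163)
1/(M + h(C(18), 9)) = 1/(59555 + I*√163)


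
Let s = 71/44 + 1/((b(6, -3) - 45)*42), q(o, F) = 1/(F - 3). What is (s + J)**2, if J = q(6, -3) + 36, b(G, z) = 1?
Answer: 4397409/3136 ≈ 1402.2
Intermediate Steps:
q(o, F) = 1/(-3 + F)
J = 215/6 (J = 1/(-3 - 3) + 36 = 1/(-6) + 36 = -1/6 + 36 = 215/6 ≈ 35.833)
s = 271/168 (s = 71/44 + 1/((1 - 45)*42) = 71*(1/44) + (1/42)/(-44) = 71/44 - 1/44*1/42 = 71/44 - 1/1848 = 271/168 ≈ 1.6131)
(s + J)**2 = (271/168 + 215/6)**2 = (2097/56)**2 = 4397409/3136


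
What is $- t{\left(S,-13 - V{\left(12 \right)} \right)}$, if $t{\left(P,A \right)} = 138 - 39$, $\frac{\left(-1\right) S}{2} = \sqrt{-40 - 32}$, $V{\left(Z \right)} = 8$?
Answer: $-99$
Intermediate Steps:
$S = - 12 i \sqrt{2}$ ($S = - 2 \sqrt{-40 - 32} = - 2 \sqrt{-72} = - 2 \cdot 6 i \sqrt{2} = - 12 i \sqrt{2} \approx - 16.971 i$)
$t{\left(P,A \right)} = 99$
$- t{\left(S,-13 - V{\left(12 \right)} \right)} = \left(-1\right) 99 = -99$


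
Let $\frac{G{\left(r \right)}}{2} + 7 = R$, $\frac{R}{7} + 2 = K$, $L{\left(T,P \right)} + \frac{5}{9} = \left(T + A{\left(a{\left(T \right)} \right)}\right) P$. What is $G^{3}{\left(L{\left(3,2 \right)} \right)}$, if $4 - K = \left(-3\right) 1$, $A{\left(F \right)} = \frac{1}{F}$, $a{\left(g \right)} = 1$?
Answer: $175616$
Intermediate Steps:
$K = 7$ ($K = 4 - \left(-3\right) 1 = 4 - -3 = 4 + 3 = 7$)
$L{\left(T,P \right)} = - \frac{5}{9} + P \left(1 + T\right)$ ($L{\left(T,P \right)} = - \frac{5}{9} + \left(T + 1^{-1}\right) P = - \frac{5}{9} + \left(T + 1\right) P = - \frac{5}{9} + \left(1 + T\right) P = - \frac{5}{9} + P \left(1 + T\right)$)
$R = 35$ ($R = -14 + 7 \cdot 7 = -14 + 49 = 35$)
$G{\left(r \right)} = 56$ ($G{\left(r \right)} = -14 + 2 \cdot 35 = -14 + 70 = 56$)
$G^{3}{\left(L{\left(3,2 \right)} \right)} = 56^{3} = 175616$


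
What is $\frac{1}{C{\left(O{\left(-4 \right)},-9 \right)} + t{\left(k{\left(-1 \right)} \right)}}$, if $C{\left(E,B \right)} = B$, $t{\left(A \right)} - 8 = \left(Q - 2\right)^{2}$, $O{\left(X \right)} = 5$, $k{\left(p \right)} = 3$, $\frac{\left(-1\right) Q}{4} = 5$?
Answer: $\frac{1}{483} \approx 0.0020704$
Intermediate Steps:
$Q = -20$ ($Q = \left(-4\right) 5 = -20$)
$t{\left(A \right)} = 492$ ($t{\left(A \right)} = 8 + \left(-20 - 2\right)^{2} = 8 + \left(-22\right)^{2} = 8 + 484 = 492$)
$\frac{1}{C{\left(O{\left(-4 \right)},-9 \right)} + t{\left(k{\left(-1 \right)} \right)}} = \frac{1}{-9 + 492} = \frac{1}{483}$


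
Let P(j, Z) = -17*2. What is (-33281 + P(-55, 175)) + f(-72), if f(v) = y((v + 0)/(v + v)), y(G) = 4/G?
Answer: -33307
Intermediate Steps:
P(j, Z) = -34
f(v) = 8 (f(v) = 4/(((v + 0)/(v + v))) = 4/((v/((2*v)))) = 4/((v*(1/(2*v)))) = 4/(1/2) = 4*2 = 8)
(-33281 + P(-55, 175)) + f(-72) = (-33281 - 34) + 8 = -33315 + 8 = -33307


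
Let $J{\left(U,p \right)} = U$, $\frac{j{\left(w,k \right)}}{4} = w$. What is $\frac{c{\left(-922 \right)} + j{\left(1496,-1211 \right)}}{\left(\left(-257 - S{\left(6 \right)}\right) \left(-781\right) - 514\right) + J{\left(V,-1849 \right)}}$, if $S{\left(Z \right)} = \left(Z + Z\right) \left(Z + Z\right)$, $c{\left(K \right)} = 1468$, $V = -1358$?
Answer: $\frac{7452}{311309} \approx 0.023938$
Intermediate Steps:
$j{\left(w,k \right)} = 4 w$
$S{\left(Z \right)} = 4 Z^{2}$ ($S{\left(Z \right)} = 2 Z 2 Z = 4 Z^{2}$)
$\frac{c{\left(-922 \right)} + j{\left(1496,-1211 \right)}}{\left(\left(-257 - S{\left(6 \right)}\right) \left(-781\right) - 514\right) + J{\left(V,-1849 \right)}} = \frac{1468 + 4 \cdot 1496}{\left(\left(-257 - 4 \cdot 6^{2}\right) \left(-781\right) - 514\right) - 1358} = \frac{1468 + 5984}{\left(\left(-257 - 4 \cdot 36\right) \left(-781\right) - 514\right) - 1358} = \frac{7452}{\left(\left(-257 - 144\right) \left(-781\right) - 514\right) - 1358} = \frac{7452}{\left(\left(-401\right) \left(-781\right) - 514\right) - 1358} = \frac{7452}{\left(313181 - 514\right) - 1358} = \frac{7452}{312667 - 1358} = \frac{7452}{311309}$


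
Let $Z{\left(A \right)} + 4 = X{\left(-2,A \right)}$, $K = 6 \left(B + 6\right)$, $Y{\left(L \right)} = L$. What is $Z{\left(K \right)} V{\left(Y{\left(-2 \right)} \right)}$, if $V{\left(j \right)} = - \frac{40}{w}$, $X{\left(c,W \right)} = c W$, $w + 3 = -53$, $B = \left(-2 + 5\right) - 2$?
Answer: $- \frac{440}{7} \approx -62.857$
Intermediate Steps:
$B = 1$ ($B = 3 - 2 = 1$)
$w = -56$ ($w = -3 - 53 = -56$)
$X{\left(c,W \right)} = W c$
$K = 42$ ($K = 6 \left(1 + 6\right) = 6 \cdot 7 = 42$)
$Z{\left(A \right)} = -4 - 2 A$ ($Z{\left(A \right)} = -4 + A \left(-2\right) = -4 - 2 A$)
$V{\left(j \right)} = \frac{5}{7}$ ($V{\left(j \right)} = - \frac{40}{-56} = \left(-40\right) \left(- \frac{1}{56}\right) = \frac{5}{7}$)
$Z{\left(K \right)} V{\left(Y{\left(-2 \right)} \right)} = \left(-4 - 84\right) \frac{5}{7} = \left(-88\right) \frac{5}{7} = - \frac{440}{7}$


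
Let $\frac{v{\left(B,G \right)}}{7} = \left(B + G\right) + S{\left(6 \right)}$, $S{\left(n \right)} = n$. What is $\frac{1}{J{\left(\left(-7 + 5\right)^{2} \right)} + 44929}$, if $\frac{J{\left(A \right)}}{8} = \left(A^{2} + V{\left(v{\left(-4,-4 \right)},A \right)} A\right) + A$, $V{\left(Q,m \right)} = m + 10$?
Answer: $\frac{1}{45537} \approx 2.196 \cdot 10^{-5}$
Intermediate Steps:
$v{\left(B,G \right)} = 42 + 7 B + 7 G$ ($v{\left(B,G \right)} = 7 \left(\left(B + G\right) + 6\right) = 7 \left(6 + B + G\right) = 42 + 7 B + 7 G$)
$V{\left(Q,m \right)} = 10 + m$
$J{\left(A \right)} = 8 A + 8 A^{2} + 8 A \left(10 + A\right)$ ($J{\left(A \right)} = 8 \left(\left(A^{2} + \left(10 + A\right) A\right) + A\right) = 8 \left(\left(A^{2} + A \left(10 + A\right)\right) + A\right) = 8 \left(A + A^{2} + A \left(10 + A\right)\right) = 8 A + 8 A^{2} + 8 A \left(10 + A\right)$)
$\frac{1}{J{\left(\left(-7 + 5\right)^{2} \right)} + 44929} = \frac{1}{8 \left(-7 + 5\right)^{2} \left(11 + 2 \left(-7 + 5\right)^{2}\right) + 44929} = \frac{1}{8 \left(-2\right)^{2} \left(11 + 2 \left(-2\right)^{2}\right) + 44929} = \frac{1}{8 \cdot 4 \left(11 + 2 \cdot 4\right) + 44929} = \frac{1}{8 \cdot 4 \left(11 + 8\right) + 44929} = \frac{1}{8 \cdot 4 \cdot 19 + 44929} = \frac{1}{608 + 44929} = \frac{1}{45537}$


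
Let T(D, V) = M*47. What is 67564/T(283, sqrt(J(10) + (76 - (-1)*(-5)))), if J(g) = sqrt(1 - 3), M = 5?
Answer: 67564/235 ≈ 287.51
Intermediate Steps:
J(g) = I*sqrt(2) (J(g) = sqrt(-2) = I*sqrt(2))
T(D, V) = 235 (T(D, V) = 5*47 = 235)
67564/T(283, sqrt(J(10) + (76 - (-1)*(-5)))) = 67564/235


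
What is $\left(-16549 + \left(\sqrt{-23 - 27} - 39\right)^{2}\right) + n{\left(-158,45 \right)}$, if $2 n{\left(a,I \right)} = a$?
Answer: $-15157 - 390 i \sqrt{2} \approx -15157.0 - 551.54 i$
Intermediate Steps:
$n{\left(a,I \right)} = \frac{a}{2}$
$\left(-16549 + \left(\sqrt{-23 - 27} - 39\right)^{2}\right) + n{\left(-158,45 \right)} = \left(-16549 + \left(\sqrt{-23 - 27} - 39\right)^{2}\right) + \frac{1}{2} \left(-158\right) = \left(-16549 + \left(\sqrt{-50} - 39\right)^{2}\right) - 79 = \left(-16549 + \left(5 i \sqrt{2} - 39\right)^{2}\right) - 79 = \left(-16549 + \left(-39 + 5 i \sqrt{2}\right)^{2}\right) - 79 = -16628 + \left(-39 + 5 i \sqrt{2}\right)^{2}$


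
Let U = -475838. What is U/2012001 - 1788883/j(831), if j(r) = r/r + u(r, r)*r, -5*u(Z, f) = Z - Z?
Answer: -3599234860721/2012001 ≈ -1.7889e+6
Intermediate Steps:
u(Z, f) = 0 (u(Z, f) = -(Z - Z)/5 = -⅕*0 = 0)
j(r) = 1 (j(r) = r/r + 0*r = 1 + 0 = 1)
U/2012001 - 1788883/j(831) = -475838/2012001 - 1788883/1 = -475838*1/2012001 - 1788883*1 = -475838/2012001 - 1788883 = -3599234860721/2012001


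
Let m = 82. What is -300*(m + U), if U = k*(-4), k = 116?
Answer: 114600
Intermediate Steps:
U = -464 (U = 116*(-4) = -464)
-300*(m + U) = -300*(82 - 464) = -300*(-382) = 114600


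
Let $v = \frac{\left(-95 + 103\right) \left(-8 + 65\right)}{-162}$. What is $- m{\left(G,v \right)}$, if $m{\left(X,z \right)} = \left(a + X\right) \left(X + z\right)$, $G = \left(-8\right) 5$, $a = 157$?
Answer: $\frac{15028}{3} \approx 5009.3$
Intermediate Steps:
$G = -40$
$v = - \frac{76}{27}$ ($v = 8 \cdot 57 \left(- \frac{1}{162}\right) = 456 \left(- \frac{1}{162}\right) = - \frac{76}{27} \approx -2.8148$)
$m{\left(X,z \right)} = \left(157 + X\right) \left(X + z\right)$
$- m{\left(G,v \right)} = - (\left(-40\right)^{2} + 157 \left(-40\right) + 157 \left(- \frac{76}{27}\right) - - \frac{3040}{27}) = - (1600 - 6280 - \frac{11932}{27} + \frac{3040}{27}) = \left(-1\right) \left(- \frac{15028}{3}\right) = \frac{15028}{3}$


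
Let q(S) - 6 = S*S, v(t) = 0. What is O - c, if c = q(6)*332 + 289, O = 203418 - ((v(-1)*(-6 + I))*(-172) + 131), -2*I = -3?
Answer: 189054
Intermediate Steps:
I = 3/2 (I = -1/2*(-3) = 3/2 ≈ 1.5000)
q(S) = 6 + S**2 (q(S) = 6 + S*S = 6 + S**2)
O = 203287 (O = 203418 - ((0*(-6 + 3/2))*(-172) + 131) = 203418 - ((0*(-9/2))*(-172) + 131) = 203418 - (0*(-172) + 131) = 203418 - (0 + 131) = 203418 - 1*131 = 203418 - 131 = 203287)
c = 14233 (c = (6 + 6**2)*332 + 289 = (6 + 36)*332 + 289 = 42*332 + 289 = 13944 + 289 = 14233)
O - c = 203287 - 1*14233 = 203287 - 14233 = 189054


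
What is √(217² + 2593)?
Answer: √49682 ≈ 222.89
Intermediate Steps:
√(217² + 2593) = √(47089 + 2593) = √49682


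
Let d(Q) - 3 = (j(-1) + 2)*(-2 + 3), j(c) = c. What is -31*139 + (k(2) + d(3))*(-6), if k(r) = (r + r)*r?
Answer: -4381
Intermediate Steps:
k(r) = 2*r² (k(r) = (2*r)*r = 2*r²)
d(Q) = 4 (d(Q) = 3 + (-1 + 2)*(-2 + 3) = 3 + 1*1 = 3 + 1 = 4)
-31*139 + (k(2) + d(3))*(-6) = -31*139 + (2*2² + 4)*(-6) = -4309 + (2*4 + 4)*(-6) = -4309 + (8 + 4)*(-6) = -4309 + 12*(-6) = -4309 - 72 = -4381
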